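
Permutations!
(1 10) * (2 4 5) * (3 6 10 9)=(1 9 3 6 10)(2 4 5)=[0, 9, 4, 6, 5, 2, 10, 7, 8, 3, 1]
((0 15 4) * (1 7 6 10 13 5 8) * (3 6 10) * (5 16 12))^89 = ((0 15 4)(1 7 10 13 16 12 5 8)(3 6))^89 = (0 4 15)(1 7 10 13 16 12 5 8)(3 6)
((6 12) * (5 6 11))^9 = ((5 6 12 11))^9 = (5 6 12 11)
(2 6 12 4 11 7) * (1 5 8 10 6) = (1 5 8 10 6 12 4 11 7 2) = [0, 5, 1, 3, 11, 8, 12, 2, 10, 9, 6, 7, 4]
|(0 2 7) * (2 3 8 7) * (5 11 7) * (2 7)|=|(0 3 8 5 11 2 7)|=7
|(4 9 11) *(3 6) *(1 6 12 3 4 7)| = |(1 6 4 9 11 7)(3 12)| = 6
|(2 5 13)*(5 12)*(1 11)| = |(1 11)(2 12 5 13)| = 4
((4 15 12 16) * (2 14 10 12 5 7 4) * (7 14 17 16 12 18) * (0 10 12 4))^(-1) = (0 7 18 10)(2 16 17)(4 12 14 5 15) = ((0 10 18 7)(2 17 16)(4 15 5 14 12))^(-1)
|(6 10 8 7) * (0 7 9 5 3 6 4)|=|(0 7 4)(3 6 10 8 9 5)|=6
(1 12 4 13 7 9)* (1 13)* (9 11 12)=(1 9 13 7 11 12 4)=[0, 9, 2, 3, 1, 5, 6, 11, 8, 13, 10, 12, 4, 7]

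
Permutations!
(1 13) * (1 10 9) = (1 13 10 9) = [0, 13, 2, 3, 4, 5, 6, 7, 8, 1, 9, 11, 12, 10]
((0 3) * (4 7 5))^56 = ((0 3)(4 7 5))^56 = (4 5 7)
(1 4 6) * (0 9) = (0 9)(1 4 6) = [9, 4, 2, 3, 6, 5, 1, 7, 8, 0]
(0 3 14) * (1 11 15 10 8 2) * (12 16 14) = [3, 11, 1, 12, 4, 5, 6, 7, 2, 9, 8, 15, 16, 13, 0, 10, 14] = (0 3 12 16 14)(1 11 15 10 8 2)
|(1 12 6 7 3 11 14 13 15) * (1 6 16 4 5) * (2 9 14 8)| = 10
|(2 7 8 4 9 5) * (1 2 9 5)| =|(1 2 7 8 4 5 9)| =7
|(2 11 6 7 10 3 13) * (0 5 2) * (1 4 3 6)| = |(0 5 2 11 1 4 3 13)(6 7 10)| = 24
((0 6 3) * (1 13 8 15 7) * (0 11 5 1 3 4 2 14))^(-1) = ((0 6 4 2 14)(1 13 8 15 7 3 11 5))^(-1) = (0 14 2 4 6)(1 5 11 3 7 15 8 13)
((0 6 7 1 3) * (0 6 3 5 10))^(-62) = ((0 3 6 7 1 5 10))^(-62) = (0 3 6 7 1 5 10)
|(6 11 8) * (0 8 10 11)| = |(0 8 6)(10 11)| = 6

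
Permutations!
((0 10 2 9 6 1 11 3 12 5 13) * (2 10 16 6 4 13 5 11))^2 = (0 6 2 4)(1 9 13 16)(3 11 12)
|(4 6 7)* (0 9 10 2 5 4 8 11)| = 10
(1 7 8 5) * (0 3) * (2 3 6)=(0 6 2 3)(1 7 8 5)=[6, 7, 3, 0, 4, 1, 2, 8, 5]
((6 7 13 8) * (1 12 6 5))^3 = ((1 12 6 7 13 8 5))^3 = (1 7 5 6 8 12 13)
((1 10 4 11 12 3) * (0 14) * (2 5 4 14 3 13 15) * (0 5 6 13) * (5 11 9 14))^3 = (0 10 9 12 1 4 11 3 5 14)(2 15 13 6)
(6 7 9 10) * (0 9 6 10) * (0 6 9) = (10)(6 7 9) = [0, 1, 2, 3, 4, 5, 7, 9, 8, 6, 10]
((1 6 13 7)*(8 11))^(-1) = (1 7 13 6)(8 11)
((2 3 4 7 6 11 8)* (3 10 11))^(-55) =(2 10 11 8)(3 4 7 6)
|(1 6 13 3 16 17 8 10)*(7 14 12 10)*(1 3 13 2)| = |(1 6 2)(3 16 17 8 7 14 12 10)| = 24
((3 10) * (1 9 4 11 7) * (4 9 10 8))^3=(1 8 7 3 11 10 4)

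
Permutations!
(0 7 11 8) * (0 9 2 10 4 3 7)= [0, 1, 10, 7, 3, 5, 6, 11, 9, 2, 4, 8]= (2 10 4 3 7 11 8 9)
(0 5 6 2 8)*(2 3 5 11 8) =(0 11 8)(3 5 6) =[11, 1, 2, 5, 4, 6, 3, 7, 0, 9, 10, 8]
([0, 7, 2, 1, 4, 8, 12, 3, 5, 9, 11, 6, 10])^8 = [0, 3, 2, 7, 4, 5, 6, 1, 8, 9, 10, 11, 12]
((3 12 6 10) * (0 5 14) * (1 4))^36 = (14)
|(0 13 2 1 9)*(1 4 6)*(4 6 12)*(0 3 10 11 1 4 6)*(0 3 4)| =|(0 13 2 3 10 11 1 9 4 12 6)| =11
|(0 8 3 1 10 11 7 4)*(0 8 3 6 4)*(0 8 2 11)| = |(0 3 1 10)(2 11 7 8 6 4)| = 12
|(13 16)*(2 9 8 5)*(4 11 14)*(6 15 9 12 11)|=|(2 12 11 14 4 6 15 9 8 5)(13 16)|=10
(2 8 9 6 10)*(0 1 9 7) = (0 1 9 6 10 2 8 7) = [1, 9, 8, 3, 4, 5, 10, 0, 7, 6, 2]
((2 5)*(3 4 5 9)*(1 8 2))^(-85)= (1 5 4 3 9 2 8)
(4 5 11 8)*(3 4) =(3 4 5 11 8) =[0, 1, 2, 4, 5, 11, 6, 7, 3, 9, 10, 8]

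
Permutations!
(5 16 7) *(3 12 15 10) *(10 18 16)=(3 12 15 18 16 7 5 10)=[0, 1, 2, 12, 4, 10, 6, 5, 8, 9, 3, 11, 15, 13, 14, 18, 7, 17, 16]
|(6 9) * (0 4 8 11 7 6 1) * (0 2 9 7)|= 12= |(0 4 8 11)(1 2 9)(6 7)|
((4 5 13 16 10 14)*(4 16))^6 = (16) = ((4 5 13)(10 14 16))^6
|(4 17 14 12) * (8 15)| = 4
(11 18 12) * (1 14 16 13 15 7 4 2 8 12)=(1 14 16 13 15 7 4 2 8 12 11 18)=[0, 14, 8, 3, 2, 5, 6, 4, 12, 9, 10, 18, 11, 15, 16, 7, 13, 17, 1]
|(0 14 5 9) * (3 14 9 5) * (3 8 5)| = 4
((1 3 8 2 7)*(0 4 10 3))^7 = (0 1 7 2 8 3 10 4)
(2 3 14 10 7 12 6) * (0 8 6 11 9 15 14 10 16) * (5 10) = (0 8 6 2 3 5 10 7 12 11 9 15 14 16) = [8, 1, 3, 5, 4, 10, 2, 12, 6, 15, 7, 9, 11, 13, 16, 14, 0]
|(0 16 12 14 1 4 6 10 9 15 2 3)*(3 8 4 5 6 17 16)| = |(0 3)(1 5 6 10 9 15 2 8 4 17 16 12 14)| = 26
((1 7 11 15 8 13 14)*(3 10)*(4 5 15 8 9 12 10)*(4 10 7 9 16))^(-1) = ((1 9 12 7 11 8 13 14)(3 10)(4 5 15 16))^(-1) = (1 14 13 8 11 7 12 9)(3 10)(4 16 15 5)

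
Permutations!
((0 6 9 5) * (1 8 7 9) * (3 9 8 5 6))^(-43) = (0 5 1 6 9 3)(7 8)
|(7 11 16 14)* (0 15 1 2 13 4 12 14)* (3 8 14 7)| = |(0 15 1 2 13 4 12 7 11 16)(3 8 14)| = 30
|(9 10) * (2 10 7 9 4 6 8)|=10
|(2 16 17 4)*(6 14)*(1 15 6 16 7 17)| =20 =|(1 15 6 14 16)(2 7 17 4)|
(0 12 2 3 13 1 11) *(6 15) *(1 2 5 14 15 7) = (0 12 5 14 15 6 7 1 11)(2 3 13) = [12, 11, 3, 13, 4, 14, 7, 1, 8, 9, 10, 0, 5, 2, 15, 6]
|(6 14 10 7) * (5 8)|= |(5 8)(6 14 10 7)|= 4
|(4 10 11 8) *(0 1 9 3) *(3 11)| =8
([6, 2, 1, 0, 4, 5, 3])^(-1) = [3, 2, 1, 6, 4, 5, 0]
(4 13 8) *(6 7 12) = (4 13 8)(6 7 12) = [0, 1, 2, 3, 13, 5, 7, 12, 4, 9, 10, 11, 6, 8]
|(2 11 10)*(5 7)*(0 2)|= |(0 2 11 10)(5 7)|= 4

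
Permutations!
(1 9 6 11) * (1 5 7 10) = (1 9 6 11 5 7 10) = [0, 9, 2, 3, 4, 7, 11, 10, 8, 6, 1, 5]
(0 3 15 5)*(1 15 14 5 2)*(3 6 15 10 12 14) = (0 6 15 2 1 10 12 14 5) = [6, 10, 1, 3, 4, 0, 15, 7, 8, 9, 12, 11, 14, 13, 5, 2]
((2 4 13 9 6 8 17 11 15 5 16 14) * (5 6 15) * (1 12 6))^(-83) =((1 12 6 8 17 11 5 16 14 2 4 13 9 15))^(-83) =(1 12 6 8 17 11 5 16 14 2 4 13 9 15)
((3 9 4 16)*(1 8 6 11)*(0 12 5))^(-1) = ((0 12 5)(1 8 6 11)(3 9 4 16))^(-1) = (0 5 12)(1 11 6 8)(3 16 4 9)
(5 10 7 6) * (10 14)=(5 14 10 7 6)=[0, 1, 2, 3, 4, 14, 5, 6, 8, 9, 7, 11, 12, 13, 10]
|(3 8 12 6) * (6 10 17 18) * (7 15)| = |(3 8 12 10 17 18 6)(7 15)| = 14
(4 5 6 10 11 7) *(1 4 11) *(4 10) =(1 10)(4 5 6)(7 11) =[0, 10, 2, 3, 5, 6, 4, 11, 8, 9, 1, 7]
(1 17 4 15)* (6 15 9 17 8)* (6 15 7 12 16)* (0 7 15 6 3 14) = (0 7 12 16 3 14)(1 8 6 15)(4 9 17) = [7, 8, 2, 14, 9, 5, 15, 12, 6, 17, 10, 11, 16, 13, 0, 1, 3, 4]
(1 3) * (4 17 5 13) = [0, 3, 2, 1, 17, 13, 6, 7, 8, 9, 10, 11, 12, 4, 14, 15, 16, 5] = (1 3)(4 17 5 13)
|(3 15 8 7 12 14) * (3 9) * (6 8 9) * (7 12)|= 12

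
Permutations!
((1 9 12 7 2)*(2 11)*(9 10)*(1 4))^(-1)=(1 4 2 11 7 12 9 10)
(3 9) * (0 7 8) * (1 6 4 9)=(0 7 8)(1 6 4 9 3)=[7, 6, 2, 1, 9, 5, 4, 8, 0, 3]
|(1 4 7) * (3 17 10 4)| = 6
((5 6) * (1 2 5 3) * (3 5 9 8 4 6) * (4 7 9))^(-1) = ((1 2 4 6 5 3)(7 9 8))^(-1) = (1 3 5 6 4 2)(7 8 9)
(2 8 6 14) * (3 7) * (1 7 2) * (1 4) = (1 7 3 2 8 6 14 4) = [0, 7, 8, 2, 1, 5, 14, 3, 6, 9, 10, 11, 12, 13, 4]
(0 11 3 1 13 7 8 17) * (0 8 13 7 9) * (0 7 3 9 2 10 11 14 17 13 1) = (0 14 17 8 13 2 10 11 9 7 1 3) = [14, 3, 10, 0, 4, 5, 6, 1, 13, 7, 11, 9, 12, 2, 17, 15, 16, 8]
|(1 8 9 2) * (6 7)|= 4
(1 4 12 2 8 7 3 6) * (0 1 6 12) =(0 1 4)(2 8 7 3 12) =[1, 4, 8, 12, 0, 5, 6, 3, 7, 9, 10, 11, 2]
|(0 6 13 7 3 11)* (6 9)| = |(0 9 6 13 7 3 11)| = 7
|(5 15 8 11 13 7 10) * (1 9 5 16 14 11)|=|(1 9 5 15 8)(7 10 16 14 11 13)|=30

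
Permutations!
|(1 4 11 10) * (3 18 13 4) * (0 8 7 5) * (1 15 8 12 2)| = |(0 12 2 1 3 18 13 4 11 10 15 8 7 5)| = 14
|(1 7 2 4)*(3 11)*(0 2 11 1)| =12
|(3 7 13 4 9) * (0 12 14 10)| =20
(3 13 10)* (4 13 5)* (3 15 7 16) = (3 5 4 13 10 15 7 16) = [0, 1, 2, 5, 13, 4, 6, 16, 8, 9, 15, 11, 12, 10, 14, 7, 3]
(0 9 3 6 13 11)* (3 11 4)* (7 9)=(0 7 9 11)(3 6 13 4)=[7, 1, 2, 6, 3, 5, 13, 9, 8, 11, 10, 0, 12, 4]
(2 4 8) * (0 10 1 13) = (0 10 1 13)(2 4 8) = [10, 13, 4, 3, 8, 5, 6, 7, 2, 9, 1, 11, 12, 0]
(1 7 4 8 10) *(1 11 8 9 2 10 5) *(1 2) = (1 7 4 9)(2 10 11 8 5) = [0, 7, 10, 3, 9, 2, 6, 4, 5, 1, 11, 8]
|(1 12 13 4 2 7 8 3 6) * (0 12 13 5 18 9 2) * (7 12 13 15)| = 30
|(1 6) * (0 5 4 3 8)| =10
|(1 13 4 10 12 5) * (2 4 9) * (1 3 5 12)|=6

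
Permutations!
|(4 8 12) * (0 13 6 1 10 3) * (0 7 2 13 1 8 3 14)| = |(0 1 10 14)(2 13 6 8 12 4 3 7)| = 8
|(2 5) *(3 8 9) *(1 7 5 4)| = 15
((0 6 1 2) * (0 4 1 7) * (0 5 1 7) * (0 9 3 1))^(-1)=((0 6 9 3 1 2 4 7 5))^(-1)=(0 5 7 4 2 1 3 9 6)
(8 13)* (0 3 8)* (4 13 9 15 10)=[3, 1, 2, 8, 13, 5, 6, 7, 9, 15, 4, 11, 12, 0, 14, 10]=(0 3 8 9 15 10 4 13)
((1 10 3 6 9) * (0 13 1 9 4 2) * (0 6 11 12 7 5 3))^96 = (13)(3 11 12 7 5)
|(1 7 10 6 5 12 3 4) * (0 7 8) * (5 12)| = |(0 7 10 6 12 3 4 1 8)| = 9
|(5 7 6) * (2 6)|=|(2 6 5 7)|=4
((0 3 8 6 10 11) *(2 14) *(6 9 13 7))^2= (14)(0 8 13 6 11 3 9 7 10)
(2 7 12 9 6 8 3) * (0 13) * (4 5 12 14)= (0 13)(2 7 14 4 5 12 9 6 8 3)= [13, 1, 7, 2, 5, 12, 8, 14, 3, 6, 10, 11, 9, 0, 4]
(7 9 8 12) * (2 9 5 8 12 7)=(2 9 12)(5 8 7)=[0, 1, 9, 3, 4, 8, 6, 5, 7, 12, 10, 11, 2]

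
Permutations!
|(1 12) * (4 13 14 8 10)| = 10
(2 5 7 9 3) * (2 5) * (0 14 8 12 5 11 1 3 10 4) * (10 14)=(0 10 4)(1 3 11)(5 7 9 14 8 12)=[10, 3, 2, 11, 0, 7, 6, 9, 12, 14, 4, 1, 5, 13, 8]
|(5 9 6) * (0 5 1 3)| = 6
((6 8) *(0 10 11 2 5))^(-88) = ((0 10 11 2 5)(6 8))^(-88) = (0 11 5 10 2)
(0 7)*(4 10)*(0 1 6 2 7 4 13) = [4, 6, 7, 3, 10, 5, 2, 1, 8, 9, 13, 11, 12, 0] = (0 4 10 13)(1 6 2 7)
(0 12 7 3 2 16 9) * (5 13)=(0 12 7 3 2 16 9)(5 13)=[12, 1, 16, 2, 4, 13, 6, 3, 8, 0, 10, 11, 7, 5, 14, 15, 9]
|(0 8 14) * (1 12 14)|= 5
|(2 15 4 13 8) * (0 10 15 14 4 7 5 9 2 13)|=18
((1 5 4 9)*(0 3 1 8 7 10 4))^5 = ((0 3 1 5)(4 9 8 7 10))^5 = (10)(0 3 1 5)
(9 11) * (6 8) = [0, 1, 2, 3, 4, 5, 8, 7, 6, 11, 10, 9] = (6 8)(9 11)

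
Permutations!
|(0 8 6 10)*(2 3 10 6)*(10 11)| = |(0 8 2 3 11 10)| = 6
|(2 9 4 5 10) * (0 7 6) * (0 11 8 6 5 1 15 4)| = 6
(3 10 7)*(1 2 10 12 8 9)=(1 2 10 7 3 12 8 9)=[0, 2, 10, 12, 4, 5, 6, 3, 9, 1, 7, 11, 8]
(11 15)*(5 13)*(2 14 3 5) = [0, 1, 14, 5, 4, 13, 6, 7, 8, 9, 10, 15, 12, 2, 3, 11] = (2 14 3 5 13)(11 15)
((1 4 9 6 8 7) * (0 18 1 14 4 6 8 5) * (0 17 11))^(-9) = (0 17 6 18 11 5 1)(4 9 8 7 14)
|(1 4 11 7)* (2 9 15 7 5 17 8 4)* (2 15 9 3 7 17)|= |(1 15 17 8 4 11 5 2 3 7)|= 10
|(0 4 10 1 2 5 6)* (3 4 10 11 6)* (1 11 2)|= 4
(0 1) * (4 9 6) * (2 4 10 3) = [1, 0, 4, 2, 9, 5, 10, 7, 8, 6, 3] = (0 1)(2 4 9 6 10 3)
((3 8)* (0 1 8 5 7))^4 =((0 1 8 3 5 7))^4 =(0 5 8)(1 7 3)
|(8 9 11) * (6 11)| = |(6 11 8 9)| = 4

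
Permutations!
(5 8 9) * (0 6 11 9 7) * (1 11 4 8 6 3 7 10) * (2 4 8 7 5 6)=(0 3 5 2 4 7)(1 11 9 6 8 10)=[3, 11, 4, 5, 7, 2, 8, 0, 10, 6, 1, 9]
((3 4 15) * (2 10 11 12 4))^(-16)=((2 10 11 12 4 15 3))^(-16)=(2 15 12 10 3 4 11)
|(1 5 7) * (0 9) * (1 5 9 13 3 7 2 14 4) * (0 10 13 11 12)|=30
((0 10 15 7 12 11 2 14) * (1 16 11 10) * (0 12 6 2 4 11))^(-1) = ((0 1 16)(2 14 12 10 15 7 6)(4 11))^(-1) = (0 16 1)(2 6 7 15 10 12 14)(4 11)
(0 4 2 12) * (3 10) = (0 4 2 12)(3 10) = [4, 1, 12, 10, 2, 5, 6, 7, 8, 9, 3, 11, 0]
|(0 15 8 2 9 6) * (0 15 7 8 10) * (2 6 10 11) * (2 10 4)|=21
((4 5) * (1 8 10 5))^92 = ((1 8 10 5 4))^92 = (1 10 4 8 5)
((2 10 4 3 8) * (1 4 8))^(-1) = (1 3 4)(2 8 10)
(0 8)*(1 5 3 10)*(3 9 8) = (0 3 10 1 5 9 8) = [3, 5, 2, 10, 4, 9, 6, 7, 0, 8, 1]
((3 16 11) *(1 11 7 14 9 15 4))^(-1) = ((1 11 3 16 7 14 9 15 4))^(-1) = (1 4 15 9 14 7 16 3 11)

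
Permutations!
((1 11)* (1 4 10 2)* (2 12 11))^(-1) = ((1 2)(4 10 12 11))^(-1) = (1 2)(4 11 12 10)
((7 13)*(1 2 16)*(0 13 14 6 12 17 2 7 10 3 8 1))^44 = ((0 13 10 3 8 1 7 14 6 12 17 2 16))^44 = (0 1 17 10 14 16 8 12 13 7 2 3 6)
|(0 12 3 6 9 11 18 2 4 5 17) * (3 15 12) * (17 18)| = 12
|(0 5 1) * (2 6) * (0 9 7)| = |(0 5 1 9 7)(2 6)| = 10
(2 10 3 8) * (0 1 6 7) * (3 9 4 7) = (0 1 6 3 8 2 10 9 4 7) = [1, 6, 10, 8, 7, 5, 3, 0, 2, 4, 9]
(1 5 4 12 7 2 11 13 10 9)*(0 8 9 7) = (0 8 9 1 5 4 12)(2 11 13 10 7) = [8, 5, 11, 3, 12, 4, 6, 2, 9, 1, 7, 13, 0, 10]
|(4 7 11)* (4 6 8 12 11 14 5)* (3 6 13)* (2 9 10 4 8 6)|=|(2 9 10 4 7 14 5 8 12 11 13 3)|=12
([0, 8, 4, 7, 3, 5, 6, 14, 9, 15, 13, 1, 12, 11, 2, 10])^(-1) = [0, 11, 14, 4, 2, 5, 6, 3, 1, 8, 15, 13, 12, 10, 7, 9]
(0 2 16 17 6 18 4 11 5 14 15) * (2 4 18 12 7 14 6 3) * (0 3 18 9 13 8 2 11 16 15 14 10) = [4, 1, 15, 11, 16, 6, 12, 10, 2, 13, 0, 5, 7, 8, 14, 3, 17, 18, 9] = (0 4 16 17 18 9 13 8 2 15 3 11 5 6 12 7 10)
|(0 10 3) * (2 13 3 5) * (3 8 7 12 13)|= 20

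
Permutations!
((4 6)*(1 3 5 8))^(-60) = (8)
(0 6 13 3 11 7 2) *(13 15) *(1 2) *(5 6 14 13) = (0 14 13 3 11 7 1 2)(5 6 15) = [14, 2, 0, 11, 4, 6, 15, 1, 8, 9, 10, 7, 12, 3, 13, 5]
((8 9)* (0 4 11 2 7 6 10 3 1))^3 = (0 2 10)(1 11 6)(3 4 7)(8 9)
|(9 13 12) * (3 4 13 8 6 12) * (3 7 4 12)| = 15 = |(3 12 9 8 6)(4 13 7)|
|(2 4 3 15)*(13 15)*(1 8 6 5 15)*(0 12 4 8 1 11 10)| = |(0 12 4 3 13 11 10)(2 8 6 5 15)| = 35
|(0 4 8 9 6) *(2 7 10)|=|(0 4 8 9 6)(2 7 10)|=15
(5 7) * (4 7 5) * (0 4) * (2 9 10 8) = (0 4 7)(2 9 10 8) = [4, 1, 9, 3, 7, 5, 6, 0, 2, 10, 8]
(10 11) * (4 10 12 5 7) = (4 10 11 12 5 7) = [0, 1, 2, 3, 10, 7, 6, 4, 8, 9, 11, 12, 5]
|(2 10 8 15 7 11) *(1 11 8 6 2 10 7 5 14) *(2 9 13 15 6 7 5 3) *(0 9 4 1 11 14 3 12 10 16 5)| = 17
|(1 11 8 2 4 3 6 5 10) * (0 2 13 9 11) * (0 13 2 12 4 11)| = 30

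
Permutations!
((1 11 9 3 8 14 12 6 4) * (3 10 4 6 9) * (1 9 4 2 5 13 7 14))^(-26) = ((1 11 3 8)(2 5 13 7 14 12 4 9 10))^(-26) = (1 3)(2 5 13 7 14 12 4 9 10)(8 11)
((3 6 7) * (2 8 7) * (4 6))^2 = ((2 8 7 3 4 6))^2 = (2 7 4)(3 6 8)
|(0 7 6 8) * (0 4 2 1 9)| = 8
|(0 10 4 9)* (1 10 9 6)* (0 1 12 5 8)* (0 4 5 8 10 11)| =|(0 9 1 11)(4 6 12 8)(5 10)| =4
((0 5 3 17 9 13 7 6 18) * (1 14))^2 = ((0 5 3 17 9 13 7 6 18)(1 14))^2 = (0 3 9 7 18 5 17 13 6)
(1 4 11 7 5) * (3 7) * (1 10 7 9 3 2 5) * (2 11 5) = [0, 4, 2, 9, 5, 10, 6, 1, 8, 3, 7, 11] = (11)(1 4 5 10 7)(3 9)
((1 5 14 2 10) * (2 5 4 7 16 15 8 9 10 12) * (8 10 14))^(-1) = (1 10 15 16 7 4)(2 12)(5 14 9 8)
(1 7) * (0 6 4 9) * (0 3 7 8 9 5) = (0 6 4 5)(1 8 9 3 7) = [6, 8, 2, 7, 5, 0, 4, 1, 9, 3]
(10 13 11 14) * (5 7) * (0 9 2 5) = (0 9 2 5 7)(10 13 11 14) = [9, 1, 5, 3, 4, 7, 6, 0, 8, 2, 13, 14, 12, 11, 10]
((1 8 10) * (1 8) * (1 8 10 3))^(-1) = (10)(1 3 8) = ((10)(1 8 3))^(-1)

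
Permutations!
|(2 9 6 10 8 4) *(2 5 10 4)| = 7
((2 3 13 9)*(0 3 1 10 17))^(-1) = ((0 3 13 9 2 1 10 17))^(-1) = (0 17 10 1 2 9 13 3)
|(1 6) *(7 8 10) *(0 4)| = 6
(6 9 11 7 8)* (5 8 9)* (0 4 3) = (0 4 3)(5 8 6)(7 9 11) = [4, 1, 2, 0, 3, 8, 5, 9, 6, 11, 10, 7]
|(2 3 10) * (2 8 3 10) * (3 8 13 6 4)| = |(2 10 13 6 4 3)| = 6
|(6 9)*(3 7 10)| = 6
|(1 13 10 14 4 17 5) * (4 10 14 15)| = 8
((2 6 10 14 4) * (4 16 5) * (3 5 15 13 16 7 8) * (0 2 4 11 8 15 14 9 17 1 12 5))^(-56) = ((0 2 6 10 9 17 1 12 5 11 8 3)(7 15 13 16 14))^(-56) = (0 9 5)(1 8 6)(2 17 11)(3 10 12)(7 14 16 13 15)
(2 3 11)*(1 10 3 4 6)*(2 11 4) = (11)(1 10 3 4 6) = [0, 10, 2, 4, 6, 5, 1, 7, 8, 9, 3, 11]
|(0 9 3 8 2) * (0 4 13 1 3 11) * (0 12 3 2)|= |(0 9 11 12 3 8)(1 2 4 13)|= 12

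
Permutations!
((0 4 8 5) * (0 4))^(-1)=(4 5 8)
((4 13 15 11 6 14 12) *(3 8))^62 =(4 12 14 6 11 15 13)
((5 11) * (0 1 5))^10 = ((0 1 5 11))^10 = (0 5)(1 11)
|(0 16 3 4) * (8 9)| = 4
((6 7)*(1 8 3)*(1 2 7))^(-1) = (1 6 7 2 3 8)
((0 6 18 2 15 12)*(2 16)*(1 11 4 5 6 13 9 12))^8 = (1 15 2 16 18 6 5 4 11) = ((0 13 9 12)(1 11 4 5 6 18 16 2 15))^8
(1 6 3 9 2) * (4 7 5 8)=(1 6 3 9 2)(4 7 5 8)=[0, 6, 1, 9, 7, 8, 3, 5, 4, 2]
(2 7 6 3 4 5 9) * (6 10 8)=(2 7 10 8 6 3 4 5 9)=[0, 1, 7, 4, 5, 9, 3, 10, 6, 2, 8]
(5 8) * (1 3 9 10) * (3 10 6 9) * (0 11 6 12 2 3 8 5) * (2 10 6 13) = (0 11 13 2 3 8)(1 6 9 12 10) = [11, 6, 3, 8, 4, 5, 9, 7, 0, 12, 1, 13, 10, 2]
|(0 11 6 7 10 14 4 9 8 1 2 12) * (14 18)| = 13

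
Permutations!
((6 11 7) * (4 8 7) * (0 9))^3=(0 9)(4 6 8 11 7)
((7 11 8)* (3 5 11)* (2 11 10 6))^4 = ((2 11 8 7 3 5 10 6))^4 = (2 3)(5 11)(6 7)(8 10)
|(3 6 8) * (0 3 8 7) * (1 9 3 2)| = 7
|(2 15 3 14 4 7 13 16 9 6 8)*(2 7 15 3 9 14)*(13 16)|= |(2 3)(4 15 9 6 8 7 16 14)|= 8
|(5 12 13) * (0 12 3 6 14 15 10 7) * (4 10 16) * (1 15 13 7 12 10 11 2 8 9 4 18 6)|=|(0 10 12 7)(1 15 16 18 6 14 13 5 3)(2 8 9 4 11)|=180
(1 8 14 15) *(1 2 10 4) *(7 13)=(1 8 14 15 2 10 4)(7 13)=[0, 8, 10, 3, 1, 5, 6, 13, 14, 9, 4, 11, 12, 7, 15, 2]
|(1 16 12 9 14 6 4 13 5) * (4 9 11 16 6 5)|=30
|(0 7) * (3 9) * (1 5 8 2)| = 4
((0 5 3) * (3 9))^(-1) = ((0 5 9 3))^(-1) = (0 3 9 5)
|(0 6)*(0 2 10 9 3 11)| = |(0 6 2 10 9 3 11)| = 7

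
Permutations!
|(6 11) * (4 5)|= 2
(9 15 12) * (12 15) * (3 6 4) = [0, 1, 2, 6, 3, 5, 4, 7, 8, 12, 10, 11, 9, 13, 14, 15] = (15)(3 6 4)(9 12)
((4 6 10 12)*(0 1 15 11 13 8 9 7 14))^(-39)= (0 9 11)(1 7 13)(4 6 10 12)(8 15 14)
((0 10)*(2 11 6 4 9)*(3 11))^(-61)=((0 10)(2 3 11 6 4 9))^(-61)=(0 10)(2 9 4 6 11 3)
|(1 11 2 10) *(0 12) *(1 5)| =|(0 12)(1 11 2 10 5)| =10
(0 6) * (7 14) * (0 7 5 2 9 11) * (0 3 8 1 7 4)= [6, 7, 9, 8, 0, 2, 4, 14, 1, 11, 10, 3, 12, 13, 5]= (0 6 4)(1 7 14 5 2 9 11 3 8)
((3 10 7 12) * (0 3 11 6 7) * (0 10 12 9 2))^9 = ((0 3 12 11 6 7 9 2))^9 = (0 3 12 11 6 7 9 2)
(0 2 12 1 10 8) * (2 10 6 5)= (0 10 8)(1 6 5 2 12)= [10, 6, 12, 3, 4, 2, 5, 7, 0, 9, 8, 11, 1]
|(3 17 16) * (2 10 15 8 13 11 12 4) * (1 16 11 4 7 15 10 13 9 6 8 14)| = |(1 16 3 17 11 12 7 15 14)(2 13 4)(6 8 9)| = 9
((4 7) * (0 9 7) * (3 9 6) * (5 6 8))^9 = ((0 8 5 6 3 9 7 4))^9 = (0 8 5 6 3 9 7 4)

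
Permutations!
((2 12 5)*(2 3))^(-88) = ((2 12 5 3))^(-88) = (12)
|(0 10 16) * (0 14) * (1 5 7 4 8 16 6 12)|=|(0 10 6 12 1 5 7 4 8 16 14)|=11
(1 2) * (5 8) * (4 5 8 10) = [0, 2, 1, 3, 5, 10, 6, 7, 8, 9, 4] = (1 2)(4 5 10)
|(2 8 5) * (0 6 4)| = |(0 6 4)(2 8 5)| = 3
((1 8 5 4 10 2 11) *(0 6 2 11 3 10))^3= (0 3 1 4 2 11 5 6 10 8)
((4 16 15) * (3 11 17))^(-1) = (3 17 11)(4 15 16)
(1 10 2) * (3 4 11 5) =(1 10 2)(3 4 11 5) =[0, 10, 1, 4, 11, 3, 6, 7, 8, 9, 2, 5]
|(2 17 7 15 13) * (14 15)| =|(2 17 7 14 15 13)| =6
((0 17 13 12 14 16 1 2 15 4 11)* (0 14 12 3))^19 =((0 17 13 3)(1 2 15 4 11 14 16))^19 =(0 3 13 17)(1 14 4 2 16 11 15)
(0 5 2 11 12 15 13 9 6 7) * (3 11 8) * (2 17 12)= (0 5 17 12 15 13 9 6 7)(2 8 3 11)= [5, 1, 8, 11, 4, 17, 7, 0, 3, 6, 10, 2, 15, 9, 14, 13, 16, 12]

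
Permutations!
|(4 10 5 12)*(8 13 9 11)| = 4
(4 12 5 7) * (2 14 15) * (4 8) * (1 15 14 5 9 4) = (1 15 2 5 7 8)(4 12 9) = [0, 15, 5, 3, 12, 7, 6, 8, 1, 4, 10, 11, 9, 13, 14, 2]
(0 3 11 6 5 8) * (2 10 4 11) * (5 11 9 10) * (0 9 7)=(0 3 2 5 8 9 10 4 7)(6 11)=[3, 1, 5, 2, 7, 8, 11, 0, 9, 10, 4, 6]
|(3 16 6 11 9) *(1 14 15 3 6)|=15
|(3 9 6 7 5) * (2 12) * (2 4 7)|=|(2 12 4 7 5 3 9 6)|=8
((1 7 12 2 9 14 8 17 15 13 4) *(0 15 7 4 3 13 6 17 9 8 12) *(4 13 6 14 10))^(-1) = ((0 15 14 12 2 8 9 10 4 1 13 3 6 17 7))^(-1) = (0 7 17 6 3 13 1 4 10 9 8 2 12 14 15)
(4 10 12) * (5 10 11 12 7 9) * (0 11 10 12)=(0 11)(4 10 7 9 5 12)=[11, 1, 2, 3, 10, 12, 6, 9, 8, 5, 7, 0, 4]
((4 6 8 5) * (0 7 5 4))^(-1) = (0 5 7)(4 8 6)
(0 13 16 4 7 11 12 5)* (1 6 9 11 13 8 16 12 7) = (0 8 16 4 1 6 9 11 7 13 12 5) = [8, 6, 2, 3, 1, 0, 9, 13, 16, 11, 10, 7, 5, 12, 14, 15, 4]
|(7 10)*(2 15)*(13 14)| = |(2 15)(7 10)(13 14)| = 2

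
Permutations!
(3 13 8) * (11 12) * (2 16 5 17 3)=(2 16 5 17 3 13 8)(11 12)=[0, 1, 16, 13, 4, 17, 6, 7, 2, 9, 10, 12, 11, 8, 14, 15, 5, 3]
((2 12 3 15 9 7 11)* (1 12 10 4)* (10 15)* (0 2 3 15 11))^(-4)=(0 12 3 7 1 11 9 4 2 15 10)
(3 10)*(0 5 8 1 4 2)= [5, 4, 0, 10, 2, 8, 6, 7, 1, 9, 3]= (0 5 8 1 4 2)(3 10)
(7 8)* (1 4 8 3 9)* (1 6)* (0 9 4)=[9, 0, 2, 4, 8, 5, 1, 3, 7, 6]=(0 9 6 1)(3 4 8 7)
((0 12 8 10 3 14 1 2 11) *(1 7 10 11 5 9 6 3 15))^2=(0 8)(1 5 6 14 10)(2 9 3 7 15)(11 12)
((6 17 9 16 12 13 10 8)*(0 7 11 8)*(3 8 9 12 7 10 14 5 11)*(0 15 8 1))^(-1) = (0 1 3 7 16 9 11 5 14 13 12 17 6 8 15 10)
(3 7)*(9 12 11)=(3 7)(9 12 11)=[0, 1, 2, 7, 4, 5, 6, 3, 8, 12, 10, 9, 11]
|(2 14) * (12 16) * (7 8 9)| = |(2 14)(7 8 9)(12 16)| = 6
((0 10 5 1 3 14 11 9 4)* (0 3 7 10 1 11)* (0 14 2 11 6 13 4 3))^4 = (14)(0 5)(1 6)(4 10)(7 13)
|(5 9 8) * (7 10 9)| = 5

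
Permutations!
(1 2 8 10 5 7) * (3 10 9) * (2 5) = (1 5 7)(2 8 9 3 10) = [0, 5, 8, 10, 4, 7, 6, 1, 9, 3, 2]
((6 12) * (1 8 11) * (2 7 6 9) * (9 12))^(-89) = (12)(1 8 11)(2 9 6 7)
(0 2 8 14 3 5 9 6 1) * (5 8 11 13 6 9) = (0 2 11 13 6 1)(3 8 14) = [2, 0, 11, 8, 4, 5, 1, 7, 14, 9, 10, 13, 12, 6, 3]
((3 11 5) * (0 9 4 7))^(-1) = (0 7 4 9)(3 5 11)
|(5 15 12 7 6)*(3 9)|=10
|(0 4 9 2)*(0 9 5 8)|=4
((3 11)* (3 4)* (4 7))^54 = (3 7)(4 11)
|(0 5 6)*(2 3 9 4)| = |(0 5 6)(2 3 9 4)| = 12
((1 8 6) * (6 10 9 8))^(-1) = ((1 6)(8 10 9))^(-1) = (1 6)(8 9 10)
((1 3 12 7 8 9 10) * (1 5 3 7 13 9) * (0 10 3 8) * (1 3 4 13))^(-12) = (13)(0 3)(1 5)(7 8)(10 12)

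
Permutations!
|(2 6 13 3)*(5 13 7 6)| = |(2 5 13 3)(6 7)| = 4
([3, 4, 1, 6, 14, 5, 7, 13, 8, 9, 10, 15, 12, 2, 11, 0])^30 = [14, 7, 6, 11, 13, 5, 15, 0, 8, 9, 10, 1, 12, 3, 2, 4]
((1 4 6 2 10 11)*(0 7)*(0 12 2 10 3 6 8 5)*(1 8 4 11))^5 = ((0 7 12 2 3 6 10 1 11 8 5))^5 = (0 6 5 3 8 2 11 12 1 7 10)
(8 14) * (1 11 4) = (1 11 4)(8 14) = [0, 11, 2, 3, 1, 5, 6, 7, 14, 9, 10, 4, 12, 13, 8]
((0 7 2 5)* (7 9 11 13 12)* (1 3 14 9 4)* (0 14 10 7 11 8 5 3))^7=(0 4 1)(2 7 10 3)(5 8 9 14)(11 13 12)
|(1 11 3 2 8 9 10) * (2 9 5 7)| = 20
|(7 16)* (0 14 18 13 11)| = |(0 14 18 13 11)(7 16)| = 10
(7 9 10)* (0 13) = [13, 1, 2, 3, 4, 5, 6, 9, 8, 10, 7, 11, 12, 0] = (0 13)(7 9 10)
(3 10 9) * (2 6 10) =(2 6 10 9 3) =[0, 1, 6, 2, 4, 5, 10, 7, 8, 3, 9]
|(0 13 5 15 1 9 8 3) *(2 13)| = |(0 2 13 5 15 1 9 8 3)| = 9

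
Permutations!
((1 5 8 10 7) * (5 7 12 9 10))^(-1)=(1 7)(5 8)(9 12 10)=((1 7)(5 8)(9 10 12))^(-1)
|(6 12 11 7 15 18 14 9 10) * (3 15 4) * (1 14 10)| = 9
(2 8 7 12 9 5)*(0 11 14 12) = (0 11 14 12 9 5 2 8 7) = [11, 1, 8, 3, 4, 2, 6, 0, 7, 5, 10, 14, 9, 13, 12]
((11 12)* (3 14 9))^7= (3 14 9)(11 12)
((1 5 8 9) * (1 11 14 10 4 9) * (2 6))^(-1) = ((1 5 8)(2 6)(4 9 11 14 10))^(-1) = (1 8 5)(2 6)(4 10 14 11 9)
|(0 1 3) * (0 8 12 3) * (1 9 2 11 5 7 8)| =|(0 9 2 11 5 7 8 12 3 1)| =10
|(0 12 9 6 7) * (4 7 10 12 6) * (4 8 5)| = 9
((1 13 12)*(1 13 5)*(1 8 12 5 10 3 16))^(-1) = ((1 10 3 16)(5 8 12 13))^(-1) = (1 16 3 10)(5 13 12 8)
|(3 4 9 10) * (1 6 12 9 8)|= |(1 6 12 9 10 3 4 8)|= 8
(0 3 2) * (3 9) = (0 9 3 2) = [9, 1, 0, 2, 4, 5, 6, 7, 8, 3]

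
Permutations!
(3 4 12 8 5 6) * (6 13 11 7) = (3 4 12 8 5 13 11 7 6) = [0, 1, 2, 4, 12, 13, 3, 6, 5, 9, 10, 7, 8, 11]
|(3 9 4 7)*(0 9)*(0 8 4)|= |(0 9)(3 8 4 7)|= 4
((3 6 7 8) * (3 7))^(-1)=(3 6)(7 8)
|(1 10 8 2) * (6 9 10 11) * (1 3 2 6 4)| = 12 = |(1 11 4)(2 3)(6 9 10 8)|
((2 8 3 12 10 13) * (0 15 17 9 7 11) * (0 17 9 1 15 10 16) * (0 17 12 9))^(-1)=(0 15 1 17 16 12 11 7 9 3 8 2 13 10)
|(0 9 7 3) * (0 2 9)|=|(2 9 7 3)|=4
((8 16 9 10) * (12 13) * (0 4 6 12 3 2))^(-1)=(0 2 3 13 12 6 4)(8 10 9 16)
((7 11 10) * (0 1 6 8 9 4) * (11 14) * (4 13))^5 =((0 1 6 8 9 13 4)(7 14 11 10))^5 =(0 13 8 1 4 9 6)(7 14 11 10)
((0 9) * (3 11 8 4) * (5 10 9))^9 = ((0 5 10 9)(3 11 8 4))^9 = (0 5 10 9)(3 11 8 4)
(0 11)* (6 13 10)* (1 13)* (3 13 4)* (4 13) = (0 11)(1 13 10 6)(3 4) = [11, 13, 2, 4, 3, 5, 1, 7, 8, 9, 6, 0, 12, 10]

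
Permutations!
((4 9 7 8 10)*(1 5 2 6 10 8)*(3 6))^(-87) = (1 3 4)(2 10 7)(5 6 9)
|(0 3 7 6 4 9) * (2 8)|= |(0 3 7 6 4 9)(2 8)|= 6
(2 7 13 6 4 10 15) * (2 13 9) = (2 7 9)(4 10 15 13 6) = [0, 1, 7, 3, 10, 5, 4, 9, 8, 2, 15, 11, 12, 6, 14, 13]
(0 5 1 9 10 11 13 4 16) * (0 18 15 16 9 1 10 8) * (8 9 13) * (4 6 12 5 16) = (0 16 18 15 4 13 6 12 5 10 11 8) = [16, 1, 2, 3, 13, 10, 12, 7, 0, 9, 11, 8, 5, 6, 14, 4, 18, 17, 15]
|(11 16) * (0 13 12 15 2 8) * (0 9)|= 14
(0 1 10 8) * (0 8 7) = [1, 10, 2, 3, 4, 5, 6, 0, 8, 9, 7] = (0 1 10 7)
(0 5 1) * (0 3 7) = (0 5 1 3 7) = [5, 3, 2, 7, 4, 1, 6, 0]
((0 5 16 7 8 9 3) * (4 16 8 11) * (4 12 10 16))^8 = ((0 5 8 9 3)(7 11 12 10 16))^8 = (0 9 5 3 8)(7 10 11 16 12)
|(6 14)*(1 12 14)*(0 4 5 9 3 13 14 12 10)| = 10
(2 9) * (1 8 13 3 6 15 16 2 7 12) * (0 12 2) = (0 12 1 8 13 3 6 15 16)(2 9 7) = [12, 8, 9, 6, 4, 5, 15, 2, 13, 7, 10, 11, 1, 3, 14, 16, 0]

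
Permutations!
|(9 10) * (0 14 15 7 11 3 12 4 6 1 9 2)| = |(0 14 15 7 11 3 12 4 6 1 9 10 2)| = 13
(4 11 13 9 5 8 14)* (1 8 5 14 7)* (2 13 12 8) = (1 2 13 9 14 4 11 12 8 7) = [0, 2, 13, 3, 11, 5, 6, 1, 7, 14, 10, 12, 8, 9, 4]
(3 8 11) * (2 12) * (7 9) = (2 12)(3 8 11)(7 9) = [0, 1, 12, 8, 4, 5, 6, 9, 11, 7, 10, 3, 2]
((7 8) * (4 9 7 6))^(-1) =(4 6 8 7 9)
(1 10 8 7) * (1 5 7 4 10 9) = (1 9)(4 10 8)(5 7) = [0, 9, 2, 3, 10, 7, 6, 5, 4, 1, 8]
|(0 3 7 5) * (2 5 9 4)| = |(0 3 7 9 4 2 5)| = 7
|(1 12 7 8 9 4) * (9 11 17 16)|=|(1 12 7 8 11 17 16 9 4)|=9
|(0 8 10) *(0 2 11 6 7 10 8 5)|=10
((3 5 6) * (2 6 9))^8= (2 5 6 9 3)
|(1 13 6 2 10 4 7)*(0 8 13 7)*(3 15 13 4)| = 6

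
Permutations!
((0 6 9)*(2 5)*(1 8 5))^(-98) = (0 6 9)(1 5)(2 8)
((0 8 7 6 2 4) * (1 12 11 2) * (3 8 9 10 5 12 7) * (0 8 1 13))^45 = (0 5 2 3 6 9 12 4 1 13 10 11 8 7)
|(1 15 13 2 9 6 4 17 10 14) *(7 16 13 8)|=13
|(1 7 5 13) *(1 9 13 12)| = |(1 7 5 12)(9 13)| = 4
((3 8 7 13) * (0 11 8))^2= ((0 11 8 7 13 3))^2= (0 8 13)(3 11 7)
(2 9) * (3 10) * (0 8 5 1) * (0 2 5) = (0 8)(1 2 9 5)(3 10) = [8, 2, 9, 10, 4, 1, 6, 7, 0, 5, 3]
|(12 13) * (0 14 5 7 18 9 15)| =|(0 14 5 7 18 9 15)(12 13)| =14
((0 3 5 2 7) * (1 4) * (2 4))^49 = (7) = ((0 3 5 4 1 2 7))^49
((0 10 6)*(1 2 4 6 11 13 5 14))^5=((0 10 11 13 5 14 1 2 4 6))^5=(0 14)(1 10)(2 11)(4 13)(5 6)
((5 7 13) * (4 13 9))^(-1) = ((4 13 5 7 9))^(-1) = (4 9 7 5 13)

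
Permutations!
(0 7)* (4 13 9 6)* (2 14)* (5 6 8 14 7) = (0 5 6 4 13 9 8 14 2 7) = [5, 1, 7, 3, 13, 6, 4, 0, 14, 8, 10, 11, 12, 9, 2]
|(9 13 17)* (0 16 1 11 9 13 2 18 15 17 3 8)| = 12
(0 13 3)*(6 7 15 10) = (0 13 3)(6 7 15 10) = [13, 1, 2, 0, 4, 5, 7, 15, 8, 9, 6, 11, 12, 3, 14, 10]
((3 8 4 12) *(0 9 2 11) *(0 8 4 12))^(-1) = (0 4 3 12 8 11 2 9)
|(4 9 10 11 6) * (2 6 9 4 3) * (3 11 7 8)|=8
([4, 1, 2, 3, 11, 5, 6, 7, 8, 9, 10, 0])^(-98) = (0 4 11)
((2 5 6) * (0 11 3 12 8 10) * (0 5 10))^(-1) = (0 8 12 3 11)(2 6 5 10)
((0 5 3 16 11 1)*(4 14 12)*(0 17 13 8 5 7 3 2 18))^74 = (0 3 11 17 8 2)(1 13 5 18 7 16)(4 12 14)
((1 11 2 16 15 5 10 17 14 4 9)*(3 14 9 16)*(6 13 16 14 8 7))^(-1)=(1 9 17 10 5 15 16 13 6 7 8 3 2 11)(4 14)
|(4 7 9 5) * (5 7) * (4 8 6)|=4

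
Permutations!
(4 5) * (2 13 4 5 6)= (2 13 4 6)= [0, 1, 13, 3, 6, 5, 2, 7, 8, 9, 10, 11, 12, 4]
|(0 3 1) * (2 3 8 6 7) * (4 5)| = 14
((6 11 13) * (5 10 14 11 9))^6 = (5 9 6 13 11 14 10)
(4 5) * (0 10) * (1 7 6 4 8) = [10, 7, 2, 3, 5, 8, 4, 6, 1, 9, 0] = (0 10)(1 7 6 4 5 8)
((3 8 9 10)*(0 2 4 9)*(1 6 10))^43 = ((0 2 4 9 1 6 10 3 8))^43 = (0 3 6 9 2 8 10 1 4)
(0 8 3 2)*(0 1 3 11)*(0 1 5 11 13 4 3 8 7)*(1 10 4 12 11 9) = (0 7)(1 8 13 12 11 10 4 3 2 5 9) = [7, 8, 5, 2, 3, 9, 6, 0, 13, 1, 4, 10, 11, 12]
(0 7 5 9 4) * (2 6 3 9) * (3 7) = [3, 1, 6, 9, 0, 2, 7, 5, 8, 4] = (0 3 9 4)(2 6 7 5)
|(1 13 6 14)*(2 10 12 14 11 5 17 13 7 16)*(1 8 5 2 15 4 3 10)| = 16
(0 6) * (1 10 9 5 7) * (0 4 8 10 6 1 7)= (0 1 6 4 8 10 9 5)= [1, 6, 2, 3, 8, 0, 4, 7, 10, 5, 9]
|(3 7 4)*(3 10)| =|(3 7 4 10)| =4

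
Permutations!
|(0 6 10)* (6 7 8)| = |(0 7 8 6 10)| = 5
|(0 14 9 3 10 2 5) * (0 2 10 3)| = |(0 14 9)(2 5)| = 6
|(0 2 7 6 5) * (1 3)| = 10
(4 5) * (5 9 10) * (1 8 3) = [0, 8, 2, 1, 9, 4, 6, 7, 3, 10, 5] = (1 8 3)(4 9 10 5)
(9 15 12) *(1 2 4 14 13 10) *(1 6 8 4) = (1 2)(4 14 13 10 6 8)(9 15 12) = [0, 2, 1, 3, 14, 5, 8, 7, 4, 15, 6, 11, 9, 10, 13, 12]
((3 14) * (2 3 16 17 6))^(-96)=((2 3 14 16 17 6))^(-96)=(17)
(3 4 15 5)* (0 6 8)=(0 6 8)(3 4 15 5)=[6, 1, 2, 4, 15, 3, 8, 7, 0, 9, 10, 11, 12, 13, 14, 5]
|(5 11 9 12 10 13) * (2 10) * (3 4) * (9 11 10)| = 6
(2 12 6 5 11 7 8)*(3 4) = (2 12 6 5 11 7 8)(3 4) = [0, 1, 12, 4, 3, 11, 5, 8, 2, 9, 10, 7, 6]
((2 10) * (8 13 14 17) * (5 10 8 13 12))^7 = ((2 8 12 5 10)(13 14 17))^7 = (2 12 10 8 5)(13 14 17)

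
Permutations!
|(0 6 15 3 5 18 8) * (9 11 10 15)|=|(0 6 9 11 10 15 3 5 18 8)|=10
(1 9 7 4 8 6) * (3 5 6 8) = (1 9 7 4 3 5 6) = [0, 9, 2, 5, 3, 6, 1, 4, 8, 7]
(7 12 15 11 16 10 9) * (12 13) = (7 13 12 15 11 16 10 9) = [0, 1, 2, 3, 4, 5, 6, 13, 8, 7, 9, 16, 15, 12, 14, 11, 10]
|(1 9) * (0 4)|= |(0 4)(1 9)|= 2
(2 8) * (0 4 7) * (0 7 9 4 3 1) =(0 3 1)(2 8)(4 9) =[3, 0, 8, 1, 9, 5, 6, 7, 2, 4]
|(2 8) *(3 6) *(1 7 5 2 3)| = |(1 7 5 2 8 3 6)| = 7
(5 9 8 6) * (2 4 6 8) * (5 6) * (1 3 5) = [0, 3, 4, 5, 1, 9, 6, 7, 8, 2] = (1 3 5 9 2 4)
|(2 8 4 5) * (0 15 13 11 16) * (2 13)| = 9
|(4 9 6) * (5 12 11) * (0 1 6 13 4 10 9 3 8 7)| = |(0 1 6 10 9 13 4 3 8 7)(5 12 11)| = 30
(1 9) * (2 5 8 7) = (1 9)(2 5 8 7) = [0, 9, 5, 3, 4, 8, 6, 2, 7, 1]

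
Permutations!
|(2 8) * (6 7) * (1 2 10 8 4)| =6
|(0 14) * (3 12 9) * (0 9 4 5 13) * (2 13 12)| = 6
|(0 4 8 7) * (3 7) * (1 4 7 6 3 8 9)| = |(0 7)(1 4 9)(3 6)| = 6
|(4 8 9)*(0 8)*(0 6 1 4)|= 3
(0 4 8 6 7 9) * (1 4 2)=(0 2 1 4 8 6 7 9)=[2, 4, 1, 3, 8, 5, 7, 9, 6, 0]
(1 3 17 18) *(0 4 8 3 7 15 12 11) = (0 4 8 3 17 18 1 7 15 12 11) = [4, 7, 2, 17, 8, 5, 6, 15, 3, 9, 10, 0, 11, 13, 14, 12, 16, 18, 1]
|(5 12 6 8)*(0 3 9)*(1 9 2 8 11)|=10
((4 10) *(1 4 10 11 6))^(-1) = (1 6 11 4)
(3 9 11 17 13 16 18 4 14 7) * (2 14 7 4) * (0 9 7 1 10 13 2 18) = (18)(0 9 11 17 2 14 4 1 10 13 16)(3 7) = [9, 10, 14, 7, 1, 5, 6, 3, 8, 11, 13, 17, 12, 16, 4, 15, 0, 2, 18]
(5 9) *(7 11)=(5 9)(7 11)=[0, 1, 2, 3, 4, 9, 6, 11, 8, 5, 10, 7]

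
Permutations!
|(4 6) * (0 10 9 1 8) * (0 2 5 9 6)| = 20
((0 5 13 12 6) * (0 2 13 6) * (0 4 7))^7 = (0 7 4 12 13 2 6 5) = ((0 5 6 2 13 12 4 7))^7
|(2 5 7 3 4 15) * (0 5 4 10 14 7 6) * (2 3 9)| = 24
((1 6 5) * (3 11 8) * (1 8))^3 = ((1 6 5 8 3 11))^3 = (1 8)(3 6)(5 11)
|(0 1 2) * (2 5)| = |(0 1 5 2)| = 4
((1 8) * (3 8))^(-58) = ((1 3 8))^(-58) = (1 8 3)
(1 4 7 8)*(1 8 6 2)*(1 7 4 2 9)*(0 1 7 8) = (0 1 2 8)(6 9 7) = [1, 2, 8, 3, 4, 5, 9, 6, 0, 7]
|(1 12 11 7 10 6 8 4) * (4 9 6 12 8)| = |(1 8 9 6 4)(7 10 12 11)| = 20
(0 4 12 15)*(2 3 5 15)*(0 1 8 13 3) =(0 4 12 2)(1 8 13 3 5 15) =[4, 8, 0, 5, 12, 15, 6, 7, 13, 9, 10, 11, 2, 3, 14, 1]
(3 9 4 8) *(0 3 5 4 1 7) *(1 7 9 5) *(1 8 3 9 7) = [9, 7, 2, 5, 3, 4, 6, 0, 8, 1] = (0 9 1 7)(3 5 4)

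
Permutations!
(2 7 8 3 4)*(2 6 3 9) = (2 7 8 9)(3 4 6) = [0, 1, 7, 4, 6, 5, 3, 8, 9, 2]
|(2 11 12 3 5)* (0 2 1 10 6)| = 9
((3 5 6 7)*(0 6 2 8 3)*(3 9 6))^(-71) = (0 3 5 2 8 9 6 7)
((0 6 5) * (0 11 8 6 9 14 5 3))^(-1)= (0 3 6 8 11 5 14 9)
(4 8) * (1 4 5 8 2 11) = (1 4 2 11)(5 8) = [0, 4, 11, 3, 2, 8, 6, 7, 5, 9, 10, 1]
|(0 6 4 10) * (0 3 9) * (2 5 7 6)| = 9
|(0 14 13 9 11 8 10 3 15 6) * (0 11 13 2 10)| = 18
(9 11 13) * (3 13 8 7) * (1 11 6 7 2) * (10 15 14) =[0, 11, 1, 13, 4, 5, 7, 3, 2, 6, 15, 8, 12, 9, 10, 14] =(1 11 8 2)(3 13 9 6 7)(10 15 14)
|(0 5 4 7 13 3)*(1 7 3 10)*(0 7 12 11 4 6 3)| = 11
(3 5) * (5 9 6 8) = (3 9 6 8 5) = [0, 1, 2, 9, 4, 3, 8, 7, 5, 6]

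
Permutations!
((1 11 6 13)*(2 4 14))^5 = ((1 11 6 13)(2 4 14))^5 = (1 11 6 13)(2 14 4)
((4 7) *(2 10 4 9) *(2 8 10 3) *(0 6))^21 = ((0 6)(2 3)(4 7 9 8 10))^21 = (0 6)(2 3)(4 7 9 8 10)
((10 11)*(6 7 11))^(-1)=(6 10 11 7)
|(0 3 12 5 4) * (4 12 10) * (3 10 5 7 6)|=|(0 10 4)(3 5 12 7 6)|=15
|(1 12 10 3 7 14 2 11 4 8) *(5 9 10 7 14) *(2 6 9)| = |(1 12 7 5 2 11 4 8)(3 14 6 9 10)| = 40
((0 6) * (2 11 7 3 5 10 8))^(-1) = (0 6)(2 8 10 5 3 7 11)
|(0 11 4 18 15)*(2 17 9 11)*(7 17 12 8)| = 11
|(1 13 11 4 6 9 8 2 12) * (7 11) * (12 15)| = 11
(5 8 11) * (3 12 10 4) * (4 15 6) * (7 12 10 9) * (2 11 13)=[0, 1, 11, 10, 3, 8, 4, 12, 13, 7, 15, 5, 9, 2, 14, 6]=(2 11 5 8 13)(3 10 15 6 4)(7 12 9)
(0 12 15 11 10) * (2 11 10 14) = (0 12 15 10)(2 11 14) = [12, 1, 11, 3, 4, 5, 6, 7, 8, 9, 0, 14, 15, 13, 2, 10]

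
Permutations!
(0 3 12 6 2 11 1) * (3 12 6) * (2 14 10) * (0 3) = (0 12)(1 3 6 14 10 2 11) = [12, 3, 11, 6, 4, 5, 14, 7, 8, 9, 2, 1, 0, 13, 10]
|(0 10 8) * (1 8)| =4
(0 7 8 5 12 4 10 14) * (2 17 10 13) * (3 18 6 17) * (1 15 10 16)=(0 7 8 5 12 4 13 2 3 18 6 17 16 1 15 10 14)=[7, 15, 3, 18, 13, 12, 17, 8, 5, 9, 14, 11, 4, 2, 0, 10, 1, 16, 6]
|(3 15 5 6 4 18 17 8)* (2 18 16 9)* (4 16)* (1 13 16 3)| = |(1 13 16 9 2 18 17 8)(3 15 5 6)| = 8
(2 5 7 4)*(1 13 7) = [0, 13, 5, 3, 2, 1, 6, 4, 8, 9, 10, 11, 12, 7] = (1 13 7 4 2 5)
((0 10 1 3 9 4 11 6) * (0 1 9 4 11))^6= (0 3 6 9)(1 11 10 4)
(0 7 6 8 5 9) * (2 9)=(0 7 6 8 5 2 9)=[7, 1, 9, 3, 4, 2, 8, 6, 5, 0]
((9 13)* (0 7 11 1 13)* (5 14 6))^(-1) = ((0 7 11 1 13 9)(5 14 6))^(-1) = (0 9 13 1 11 7)(5 6 14)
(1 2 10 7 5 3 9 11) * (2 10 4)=(1 10 7 5 3 9 11)(2 4)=[0, 10, 4, 9, 2, 3, 6, 5, 8, 11, 7, 1]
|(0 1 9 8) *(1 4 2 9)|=5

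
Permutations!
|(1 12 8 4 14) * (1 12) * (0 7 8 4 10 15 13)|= 6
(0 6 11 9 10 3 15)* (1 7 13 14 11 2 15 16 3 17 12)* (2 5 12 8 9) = (0 6 5 12 1 7 13 14 11 2 15)(3 16)(8 9 10 17) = [6, 7, 15, 16, 4, 12, 5, 13, 9, 10, 17, 2, 1, 14, 11, 0, 3, 8]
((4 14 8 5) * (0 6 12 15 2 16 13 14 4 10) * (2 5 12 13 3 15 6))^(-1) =(0 10 5 15 3 16 2)(6 12 8 14 13)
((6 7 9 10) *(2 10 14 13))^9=((2 10 6 7 9 14 13))^9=(2 6 9 13 10 7 14)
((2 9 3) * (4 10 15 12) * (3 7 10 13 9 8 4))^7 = ((2 8 4 13 9 7 10 15 12 3))^7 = (2 15 9 8 12 7 4 3 10 13)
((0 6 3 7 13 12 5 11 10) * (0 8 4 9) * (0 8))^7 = ((0 6 3 7 13 12 5 11 10)(4 9 8))^7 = (0 11 12 7 6 10 5 13 3)(4 9 8)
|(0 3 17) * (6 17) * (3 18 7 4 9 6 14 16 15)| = |(0 18 7 4 9 6 17)(3 14 16 15)| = 28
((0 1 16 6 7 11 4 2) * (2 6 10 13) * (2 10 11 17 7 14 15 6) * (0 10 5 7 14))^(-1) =((0 1 16 11 4 2 10 13 5 7 17 14 15 6))^(-1) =(0 6 15 14 17 7 5 13 10 2 4 11 16 1)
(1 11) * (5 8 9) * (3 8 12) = [0, 11, 2, 8, 4, 12, 6, 7, 9, 5, 10, 1, 3] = (1 11)(3 8 9 5 12)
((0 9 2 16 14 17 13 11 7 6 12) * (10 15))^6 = ((0 9 2 16 14 17 13 11 7 6 12)(10 15))^6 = (0 13 9 11 2 7 16 6 14 12 17)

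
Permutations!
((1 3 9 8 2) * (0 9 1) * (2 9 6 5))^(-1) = (0 2 5 6)(1 3)(8 9)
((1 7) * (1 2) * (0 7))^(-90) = (0 2)(1 7) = ((0 7 2 1))^(-90)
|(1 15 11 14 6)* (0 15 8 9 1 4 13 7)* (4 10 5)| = |(0 15 11 14 6 10 5 4 13 7)(1 8 9)| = 30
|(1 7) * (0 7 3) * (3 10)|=|(0 7 1 10 3)|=5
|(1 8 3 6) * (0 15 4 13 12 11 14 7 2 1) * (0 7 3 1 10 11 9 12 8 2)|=|(0 15 4 13 8 1 2 10 11 14 3 6 7)(9 12)|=26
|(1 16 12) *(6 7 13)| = 3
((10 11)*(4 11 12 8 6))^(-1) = (4 6 8 12 10 11)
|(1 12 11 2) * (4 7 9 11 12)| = 6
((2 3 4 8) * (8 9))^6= ((2 3 4 9 8))^6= (2 3 4 9 8)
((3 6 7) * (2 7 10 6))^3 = (6 10)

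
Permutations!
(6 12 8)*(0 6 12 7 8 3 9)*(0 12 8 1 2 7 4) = [6, 2, 7, 9, 0, 5, 4, 1, 8, 12, 10, 11, 3] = (0 6 4)(1 2 7)(3 9 12)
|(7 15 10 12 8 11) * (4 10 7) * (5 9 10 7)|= 9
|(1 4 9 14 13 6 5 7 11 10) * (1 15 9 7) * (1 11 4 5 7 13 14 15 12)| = |(1 5 11 10 12)(4 13 6 7)(9 15)| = 20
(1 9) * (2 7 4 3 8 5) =(1 9)(2 7 4 3 8 5) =[0, 9, 7, 8, 3, 2, 6, 4, 5, 1]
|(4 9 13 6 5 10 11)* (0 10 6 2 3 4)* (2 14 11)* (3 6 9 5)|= |(0 10 2 6 3 4 5 9 13 14 11)|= 11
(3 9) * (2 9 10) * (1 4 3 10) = [0, 4, 9, 1, 3, 5, 6, 7, 8, 10, 2] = (1 4 3)(2 9 10)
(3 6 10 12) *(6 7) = [0, 1, 2, 7, 4, 5, 10, 6, 8, 9, 12, 11, 3] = (3 7 6 10 12)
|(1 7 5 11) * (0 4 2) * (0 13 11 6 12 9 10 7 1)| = |(0 4 2 13 11)(5 6 12 9 10 7)| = 30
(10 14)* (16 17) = (10 14)(16 17) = [0, 1, 2, 3, 4, 5, 6, 7, 8, 9, 14, 11, 12, 13, 10, 15, 17, 16]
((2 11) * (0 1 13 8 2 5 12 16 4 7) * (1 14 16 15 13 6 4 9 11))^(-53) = ((0 14 16 9 11 5 12 15 13 8 2 1 6 4 7))^(-53) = (0 15 7 12 4 5 6 11 1 9 2 16 8 14 13)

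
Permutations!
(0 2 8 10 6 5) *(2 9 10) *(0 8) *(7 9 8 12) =[8, 1, 0, 3, 4, 12, 5, 9, 2, 10, 6, 11, 7] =(0 8 2)(5 12 7 9 10 6)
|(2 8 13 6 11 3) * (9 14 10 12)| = |(2 8 13 6 11 3)(9 14 10 12)| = 12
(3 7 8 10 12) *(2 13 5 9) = (2 13 5 9)(3 7 8 10 12) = [0, 1, 13, 7, 4, 9, 6, 8, 10, 2, 12, 11, 3, 5]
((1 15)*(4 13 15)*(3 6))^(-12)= (15)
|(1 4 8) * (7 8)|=|(1 4 7 8)|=4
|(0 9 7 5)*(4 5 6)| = |(0 9 7 6 4 5)| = 6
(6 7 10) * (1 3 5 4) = [0, 3, 2, 5, 1, 4, 7, 10, 8, 9, 6] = (1 3 5 4)(6 7 10)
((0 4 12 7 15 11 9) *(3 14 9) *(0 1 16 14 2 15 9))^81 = (0 4 12 7 9 1 16 14)(2 15 11 3)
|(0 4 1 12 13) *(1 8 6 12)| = |(0 4 8 6 12 13)| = 6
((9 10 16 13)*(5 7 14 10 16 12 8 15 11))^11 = (5 10 15 7 12 11 14 8)(9 13 16)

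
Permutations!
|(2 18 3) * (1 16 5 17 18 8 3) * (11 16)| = 6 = |(1 11 16 5 17 18)(2 8 3)|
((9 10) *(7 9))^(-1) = (7 10 9)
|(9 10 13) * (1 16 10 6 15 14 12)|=9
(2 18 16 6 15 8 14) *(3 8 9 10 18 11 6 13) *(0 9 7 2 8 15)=[9, 1, 11, 15, 4, 5, 0, 2, 14, 10, 18, 6, 12, 3, 8, 7, 13, 17, 16]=(0 9 10 18 16 13 3 15 7 2 11 6)(8 14)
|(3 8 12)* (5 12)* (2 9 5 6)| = 7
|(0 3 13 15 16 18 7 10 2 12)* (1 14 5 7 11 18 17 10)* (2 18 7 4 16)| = 30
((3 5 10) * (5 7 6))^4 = (3 10 5 6 7)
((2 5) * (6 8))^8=((2 5)(6 8))^8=(8)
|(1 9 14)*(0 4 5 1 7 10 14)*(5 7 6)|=|(0 4 7 10 14 6 5 1 9)|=9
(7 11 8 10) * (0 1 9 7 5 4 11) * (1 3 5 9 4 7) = (0 3 5 7)(1 4 11 8 10 9) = [3, 4, 2, 5, 11, 7, 6, 0, 10, 1, 9, 8]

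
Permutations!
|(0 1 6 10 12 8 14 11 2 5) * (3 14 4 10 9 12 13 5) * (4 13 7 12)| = 44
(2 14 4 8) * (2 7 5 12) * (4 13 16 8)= (2 14 13 16 8 7 5 12)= [0, 1, 14, 3, 4, 12, 6, 5, 7, 9, 10, 11, 2, 16, 13, 15, 8]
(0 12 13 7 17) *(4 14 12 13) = (0 13 7 17)(4 14 12) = [13, 1, 2, 3, 14, 5, 6, 17, 8, 9, 10, 11, 4, 7, 12, 15, 16, 0]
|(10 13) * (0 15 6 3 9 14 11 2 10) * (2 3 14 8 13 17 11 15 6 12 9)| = 40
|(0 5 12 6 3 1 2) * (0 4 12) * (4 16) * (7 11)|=14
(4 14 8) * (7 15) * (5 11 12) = (4 14 8)(5 11 12)(7 15) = [0, 1, 2, 3, 14, 11, 6, 15, 4, 9, 10, 12, 5, 13, 8, 7]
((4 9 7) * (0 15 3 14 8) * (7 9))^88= ((0 15 3 14 8)(4 7))^88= (0 14 15 8 3)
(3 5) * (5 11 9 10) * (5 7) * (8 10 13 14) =(3 11 9 13 14 8 10 7 5) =[0, 1, 2, 11, 4, 3, 6, 5, 10, 13, 7, 9, 12, 14, 8]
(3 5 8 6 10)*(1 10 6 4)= [0, 10, 2, 5, 1, 8, 6, 7, 4, 9, 3]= (1 10 3 5 8 4)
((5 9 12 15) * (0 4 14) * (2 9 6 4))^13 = ((0 2 9 12 15 5 6 4 14))^13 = (0 15 14 12 4 9 6 2 5)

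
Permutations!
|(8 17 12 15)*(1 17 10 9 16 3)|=|(1 17 12 15 8 10 9 16 3)|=9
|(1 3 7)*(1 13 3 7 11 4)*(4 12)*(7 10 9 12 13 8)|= |(1 10 9 12 4)(3 11 13)(7 8)|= 30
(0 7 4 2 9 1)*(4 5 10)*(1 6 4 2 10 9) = (0 7 5 9 6 4 10 2 1) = [7, 0, 1, 3, 10, 9, 4, 5, 8, 6, 2]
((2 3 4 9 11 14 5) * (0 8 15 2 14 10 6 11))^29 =(0 8 15 2 3 4 9)(5 14)(6 10 11)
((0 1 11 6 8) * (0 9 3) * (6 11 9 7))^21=((11)(0 1 9 3)(6 8 7))^21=(11)(0 1 9 3)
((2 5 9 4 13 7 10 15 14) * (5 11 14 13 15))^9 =(4 13 10 9 15 7 5)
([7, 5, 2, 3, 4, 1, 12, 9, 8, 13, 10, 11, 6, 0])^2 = [9, 1, 2, 3, 4, 5, 6, 13, 8, 0, 10, 11, 12, 7]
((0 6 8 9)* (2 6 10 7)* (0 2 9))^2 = (0 7 2 8 10 9 6)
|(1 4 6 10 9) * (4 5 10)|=4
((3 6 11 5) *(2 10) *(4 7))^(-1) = ((2 10)(3 6 11 5)(4 7))^(-1) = (2 10)(3 5 11 6)(4 7)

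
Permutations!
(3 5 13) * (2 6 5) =[0, 1, 6, 2, 4, 13, 5, 7, 8, 9, 10, 11, 12, 3] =(2 6 5 13 3)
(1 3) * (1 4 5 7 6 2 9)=(1 3 4 5 7 6 2 9)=[0, 3, 9, 4, 5, 7, 2, 6, 8, 1]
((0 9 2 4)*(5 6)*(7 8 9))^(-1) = ((0 7 8 9 2 4)(5 6))^(-1) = (0 4 2 9 8 7)(5 6)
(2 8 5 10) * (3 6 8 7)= [0, 1, 7, 6, 4, 10, 8, 3, 5, 9, 2]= (2 7 3 6 8 5 10)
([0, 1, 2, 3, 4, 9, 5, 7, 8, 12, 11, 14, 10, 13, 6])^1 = [0, 1, 2, 3, 4, 9, 5, 7, 8, 12, 11, 14, 10, 13, 6]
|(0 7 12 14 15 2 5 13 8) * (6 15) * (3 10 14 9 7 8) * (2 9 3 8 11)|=24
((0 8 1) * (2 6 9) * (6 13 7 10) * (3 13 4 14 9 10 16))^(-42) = (2 14)(3 7)(4 9)(13 16)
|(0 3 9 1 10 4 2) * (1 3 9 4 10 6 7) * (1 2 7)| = |(10)(0 9 3 4 7 2)(1 6)| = 6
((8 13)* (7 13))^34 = ((7 13 8))^34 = (7 13 8)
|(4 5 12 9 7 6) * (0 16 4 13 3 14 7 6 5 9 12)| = 10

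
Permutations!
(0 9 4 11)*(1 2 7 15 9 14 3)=[14, 2, 7, 1, 11, 5, 6, 15, 8, 4, 10, 0, 12, 13, 3, 9]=(0 14 3 1 2 7 15 9 4 11)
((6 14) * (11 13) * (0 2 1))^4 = (14)(0 2 1)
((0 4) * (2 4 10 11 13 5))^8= ((0 10 11 13 5 2 4))^8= (0 10 11 13 5 2 4)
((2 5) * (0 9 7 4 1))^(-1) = ((0 9 7 4 1)(2 5))^(-1) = (0 1 4 7 9)(2 5)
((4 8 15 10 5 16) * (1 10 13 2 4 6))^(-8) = (1 5 6 10 16)(2 8 13 4 15)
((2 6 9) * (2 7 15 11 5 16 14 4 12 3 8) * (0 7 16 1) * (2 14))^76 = (16)(0 5 15)(1 11 7)(3 8 14 4 12)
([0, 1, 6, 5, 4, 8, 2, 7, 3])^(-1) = [0, 1, 6, 8, 4, 3, 2, 7, 5]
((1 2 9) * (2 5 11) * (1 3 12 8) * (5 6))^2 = ((1 6 5 11 2 9 3 12 8))^2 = (1 5 2 3 8 6 11 9 12)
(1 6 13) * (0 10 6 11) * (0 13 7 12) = (0 10 6 7 12)(1 11 13) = [10, 11, 2, 3, 4, 5, 7, 12, 8, 9, 6, 13, 0, 1]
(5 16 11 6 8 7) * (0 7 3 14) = (0 7 5 16 11 6 8 3 14) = [7, 1, 2, 14, 4, 16, 8, 5, 3, 9, 10, 6, 12, 13, 0, 15, 11]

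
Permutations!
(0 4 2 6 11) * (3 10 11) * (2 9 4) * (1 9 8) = (0 2 6 3 10 11)(1 9 4 8) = [2, 9, 6, 10, 8, 5, 3, 7, 1, 4, 11, 0]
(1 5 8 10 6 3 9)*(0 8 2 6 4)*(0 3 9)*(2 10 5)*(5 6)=(0 8 6 9 1 2 5 10 4 3)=[8, 2, 5, 0, 3, 10, 9, 7, 6, 1, 4]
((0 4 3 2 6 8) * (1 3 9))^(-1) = ((0 4 9 1 3 2 6 8))^(-1) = (0 8 6 2 3 1 9 4)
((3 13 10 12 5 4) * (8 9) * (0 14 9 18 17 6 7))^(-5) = ((0 14 9 8 18 17 6 7)(3 13 10 12 5 4))^(-5) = (0 8 6 14 18 7 9 17)(3 13 10 12 5 4)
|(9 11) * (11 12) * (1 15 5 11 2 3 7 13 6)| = 11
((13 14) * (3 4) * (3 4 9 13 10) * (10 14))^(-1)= (14)(3 10 13 9)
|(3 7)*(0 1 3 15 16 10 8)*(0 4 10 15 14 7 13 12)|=|(0 1 3 13 12)(4 10 8)(7 14)(15 16)|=30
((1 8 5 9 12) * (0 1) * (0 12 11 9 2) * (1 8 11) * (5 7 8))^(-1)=(12)(0 2 5)(1 9 11)(7 8)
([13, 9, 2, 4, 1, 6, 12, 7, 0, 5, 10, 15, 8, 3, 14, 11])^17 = [6, 13, 2, 8, 0, 4, 1, 7, 5, 3, 10, 15, 9, 12, 14, 11]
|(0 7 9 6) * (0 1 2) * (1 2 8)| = |(0 7 9 6 2)(1 8)| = 10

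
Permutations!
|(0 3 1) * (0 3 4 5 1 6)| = 6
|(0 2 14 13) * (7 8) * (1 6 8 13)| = 8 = |(0 2 14 1 6 8 7 13)|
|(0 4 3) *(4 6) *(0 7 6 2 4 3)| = |(0 2 4)(3 7 6)| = 3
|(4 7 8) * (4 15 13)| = |(4 7 8 15 13)| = 5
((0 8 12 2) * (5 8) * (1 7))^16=(0 5 8 12 2)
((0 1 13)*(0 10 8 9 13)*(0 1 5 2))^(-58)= (0 2 5)(8 13)(9 10)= ((0 5 2)(8 9 13 10))^(-58)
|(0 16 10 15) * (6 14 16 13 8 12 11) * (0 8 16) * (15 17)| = |(0 13 16 10 17 15 8 12 11 6 14)| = 11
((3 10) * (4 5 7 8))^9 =(3 10)(4 5 7 8)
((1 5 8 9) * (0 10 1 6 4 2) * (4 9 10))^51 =(1 10 8 5)(6 9)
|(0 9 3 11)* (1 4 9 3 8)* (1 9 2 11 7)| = 14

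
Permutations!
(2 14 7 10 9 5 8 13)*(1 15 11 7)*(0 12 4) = (0 12 4)(1 15 11 7 10 9 5 8 13 2 14) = [12, 15, 14, 3, 0, 8, 6, 10, 13, 5, 9, 7, 4, 2, 1, 11]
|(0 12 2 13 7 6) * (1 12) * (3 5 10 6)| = 10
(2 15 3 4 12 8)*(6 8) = (2 15 3 4 12 6 8) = [0, 1, 15, 4, 12, 5, 8, 7, 2, 9, 10, 11, 6, 13, 14, 3]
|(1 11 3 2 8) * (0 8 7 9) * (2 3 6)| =|(0 8 1 11 6 2 7 9)| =8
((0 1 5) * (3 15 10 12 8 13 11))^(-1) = (0 5 1)(3 11 13 8 12 10 15) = ((0 1 5)(3 15 10 12 8 13 11))^(-1)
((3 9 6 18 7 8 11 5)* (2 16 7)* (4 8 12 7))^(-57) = (2 8 3 18 4 5 6 16 11 9)(7 12) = ((2 16 4 8 11 5 3 9 6 18)(7 12))^(-57)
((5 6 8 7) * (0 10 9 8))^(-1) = ((0 10 9 8 7 5 6))^(-1) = (0 6 5 7 8 9 10)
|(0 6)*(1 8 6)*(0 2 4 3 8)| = |(0 1)(2 4 3 8 6)| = 10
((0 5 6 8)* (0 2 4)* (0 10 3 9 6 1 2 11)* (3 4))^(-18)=(11)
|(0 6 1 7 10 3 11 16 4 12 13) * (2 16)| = 12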